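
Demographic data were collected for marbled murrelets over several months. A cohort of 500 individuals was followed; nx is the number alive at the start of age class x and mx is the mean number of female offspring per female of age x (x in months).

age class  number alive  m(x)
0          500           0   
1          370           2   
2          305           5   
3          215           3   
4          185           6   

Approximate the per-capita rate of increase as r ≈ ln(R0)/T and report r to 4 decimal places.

0.8243

lx = nx/n0 = nx/500: 1, 0.74, 0.61, 0.43, 0.37
R0 = Σ lx·mx = 0 + 1.48 + 3.05 + 1.29 + 2.22 = 8.04
Σ x·lx·mx = 20.33; T = 20.33/8.04 = 2.52861…
r ≈ ln(R0)/T = ln(8.04)/2.52861… = 0.824339… → 0.8243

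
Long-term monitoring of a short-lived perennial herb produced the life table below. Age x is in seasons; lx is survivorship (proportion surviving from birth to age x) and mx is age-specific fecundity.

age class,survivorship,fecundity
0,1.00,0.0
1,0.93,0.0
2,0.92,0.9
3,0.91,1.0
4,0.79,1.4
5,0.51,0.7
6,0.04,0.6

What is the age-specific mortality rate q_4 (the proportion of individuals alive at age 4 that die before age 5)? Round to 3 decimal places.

0.354

q_4 = (l_4 − l_5) / l_4 = (0.79 − 0.51) / 0.79
     = 0.28 / 0.79 = 0.35443… → 0.354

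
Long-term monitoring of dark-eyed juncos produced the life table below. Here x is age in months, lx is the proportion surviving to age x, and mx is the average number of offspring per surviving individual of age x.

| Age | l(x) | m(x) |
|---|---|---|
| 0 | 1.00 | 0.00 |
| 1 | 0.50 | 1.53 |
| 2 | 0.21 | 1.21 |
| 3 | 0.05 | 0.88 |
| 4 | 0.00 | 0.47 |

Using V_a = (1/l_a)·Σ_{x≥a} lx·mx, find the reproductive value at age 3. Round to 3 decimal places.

lx·mx for x ≥ 3: 0.044, 0 → sum = 0.044
V_3 = 0.044 / l_3 = 0.044 / 0.05 = 0.88 → 0.880

0.880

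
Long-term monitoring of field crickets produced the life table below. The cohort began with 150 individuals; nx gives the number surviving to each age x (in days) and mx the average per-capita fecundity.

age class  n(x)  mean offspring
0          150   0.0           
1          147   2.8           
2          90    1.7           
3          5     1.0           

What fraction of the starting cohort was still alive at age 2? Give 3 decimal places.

0.600

l_2 = n_2/n_0 = 90/150 = 0.6 → 0.600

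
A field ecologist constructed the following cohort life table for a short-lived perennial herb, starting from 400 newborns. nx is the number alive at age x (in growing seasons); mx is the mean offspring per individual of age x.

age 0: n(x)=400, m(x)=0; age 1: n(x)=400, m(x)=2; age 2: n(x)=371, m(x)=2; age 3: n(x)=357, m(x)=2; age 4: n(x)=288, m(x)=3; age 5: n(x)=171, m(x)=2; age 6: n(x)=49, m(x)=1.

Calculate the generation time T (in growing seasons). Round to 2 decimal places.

lx = nx/n0 = nx/400: 1, 1, 0.9275, 0.8925, 0.72, 0.4275, 0.1225
lx·mx: 0, 2, 1.855, 1.785, 2.16, 0.855, 0.1225 → R0 = 8.7775
x·lx·mx: 0, 2, 3.71, 5.355, 8.64, 4.275, 0.735 → Σ = 24.715
T = 24.715 / 8.7775 = 2.815722… → 2.82

2.82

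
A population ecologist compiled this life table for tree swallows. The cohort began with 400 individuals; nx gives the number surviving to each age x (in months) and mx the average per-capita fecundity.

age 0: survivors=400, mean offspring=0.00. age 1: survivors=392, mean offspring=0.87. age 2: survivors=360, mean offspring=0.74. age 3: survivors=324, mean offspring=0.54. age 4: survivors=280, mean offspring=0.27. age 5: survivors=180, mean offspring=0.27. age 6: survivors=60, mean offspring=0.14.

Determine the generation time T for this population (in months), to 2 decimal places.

2.18

lx = nx/n0 = nx/400: 1, 0.98, 0.9, 0.81, 0.7, 0.45, 0.15
lx·mx: 0, 0.8526, 0.666, 0.4374, 0.189, 0.1215, 0.021 → R0 = 2.2875
x·lx·mx: 0, 0.8526, 1.332, 1.3122, 0.756, 0.6075, 0.126 → Σ = 4.9863
T = 4.9863 / 2.2875 = 2.179803… → 2.18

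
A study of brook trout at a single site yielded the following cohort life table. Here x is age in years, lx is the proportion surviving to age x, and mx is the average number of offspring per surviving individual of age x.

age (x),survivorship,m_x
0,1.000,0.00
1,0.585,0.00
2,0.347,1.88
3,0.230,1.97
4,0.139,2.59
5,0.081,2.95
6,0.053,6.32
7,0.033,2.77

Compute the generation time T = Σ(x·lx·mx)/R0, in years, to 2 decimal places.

3.73

lx·mx: 0, 0, 0.65236, 0.4531, 0.36001, 0.23895, 0.33496, 0.09141 → R0 = 2.13079
x·lx·mx: 0, 0, 1.30472, 1.3593, 1.44004, 1.19475, 2.00976, 0.63987 → Σ = 7.94844
T = 7.94844 / 2.13079 = 3.730278… → 3.73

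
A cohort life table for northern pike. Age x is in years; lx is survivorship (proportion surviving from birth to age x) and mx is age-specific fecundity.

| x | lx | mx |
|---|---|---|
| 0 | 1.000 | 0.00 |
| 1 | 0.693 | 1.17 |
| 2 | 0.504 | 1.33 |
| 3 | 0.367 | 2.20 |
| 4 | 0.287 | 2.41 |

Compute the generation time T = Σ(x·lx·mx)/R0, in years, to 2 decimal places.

lx·mx: 0, 0.81081, 0.67032, 0.8074, 0.69167 → R0 = 2.9802
x·lx·mx: 0, 0.81081, 1.34064, 2.4222, 2.76668 → Σ = 7.34033
T = 7.34033 / 2.9802 = 2.463033… → 2.46

2.46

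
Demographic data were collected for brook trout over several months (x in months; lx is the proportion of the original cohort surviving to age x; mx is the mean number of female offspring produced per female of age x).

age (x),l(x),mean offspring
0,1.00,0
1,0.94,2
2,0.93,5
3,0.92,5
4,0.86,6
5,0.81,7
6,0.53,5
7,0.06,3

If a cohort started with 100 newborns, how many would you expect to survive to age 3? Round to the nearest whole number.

92

Expected survivors = N0 · l_3 = 100 × 0.92 = 92 → 92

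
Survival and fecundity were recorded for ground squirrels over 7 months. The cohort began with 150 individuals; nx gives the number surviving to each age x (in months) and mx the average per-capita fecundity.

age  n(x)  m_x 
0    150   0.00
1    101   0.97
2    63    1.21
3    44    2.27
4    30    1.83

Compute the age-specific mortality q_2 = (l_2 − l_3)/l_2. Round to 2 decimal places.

0.30

lx = nx/n0 = nx/150: 1, 0.67333…, 0.42, 0.29333…, 0.2
q_2 = (l_2 − l_3) / l_2 = (0.42 − 0.293333…) / 0.42
     = 0.126667… / 0.42 = 0.301587… → 0.30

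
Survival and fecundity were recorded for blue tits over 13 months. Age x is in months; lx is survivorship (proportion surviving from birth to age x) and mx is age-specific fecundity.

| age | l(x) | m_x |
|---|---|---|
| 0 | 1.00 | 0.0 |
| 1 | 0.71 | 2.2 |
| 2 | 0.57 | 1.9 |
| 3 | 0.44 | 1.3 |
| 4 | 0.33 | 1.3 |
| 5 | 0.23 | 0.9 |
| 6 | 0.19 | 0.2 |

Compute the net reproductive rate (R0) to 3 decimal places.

lx·mx by age: 0, 1.562, 1.083, 0.572, 0.429, 0.207, 0.038
R0 = Σ lx·mx = 3.891 → 3.891

3.891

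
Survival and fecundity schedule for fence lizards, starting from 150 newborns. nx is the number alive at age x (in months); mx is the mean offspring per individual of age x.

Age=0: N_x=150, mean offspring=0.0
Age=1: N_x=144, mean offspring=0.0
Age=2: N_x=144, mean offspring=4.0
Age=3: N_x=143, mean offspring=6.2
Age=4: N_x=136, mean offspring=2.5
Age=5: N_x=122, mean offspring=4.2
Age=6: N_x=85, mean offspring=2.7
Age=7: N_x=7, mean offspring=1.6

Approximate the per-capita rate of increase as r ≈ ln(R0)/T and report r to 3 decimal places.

lx = nx/n0 = nx/150: 1, 0.96, 0.96, 0.95333…, 0.90667…, 0.81333…, 0.56667…, 0.04667…
R0 = Σ lx·mx = 0 + 0 + 3.84 + 5.91067… + 2.26667… + 3.416… + 1.53… + 0.07467… = 17.038…
Σ x·lx·mx = 61.261333…; T = 61.261333…/17.038… = 3.59557…
r ≈ ln(R0)/T = ln(17.038…)/3.59557… = 0.78859… → 0.789

0.789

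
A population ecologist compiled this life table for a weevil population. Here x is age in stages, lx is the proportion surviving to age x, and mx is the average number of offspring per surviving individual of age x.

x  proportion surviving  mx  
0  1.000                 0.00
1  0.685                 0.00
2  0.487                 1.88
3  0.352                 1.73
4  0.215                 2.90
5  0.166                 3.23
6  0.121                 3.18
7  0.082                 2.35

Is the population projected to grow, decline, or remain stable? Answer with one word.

growing

R0 = Σ lx·mx = 0 + 0 + 0.91556 + 0.60896 + 0.6235 + 0.53618 + 0.38478 + 0.1927 = 3.26168
R0 > 1, so the population is growing.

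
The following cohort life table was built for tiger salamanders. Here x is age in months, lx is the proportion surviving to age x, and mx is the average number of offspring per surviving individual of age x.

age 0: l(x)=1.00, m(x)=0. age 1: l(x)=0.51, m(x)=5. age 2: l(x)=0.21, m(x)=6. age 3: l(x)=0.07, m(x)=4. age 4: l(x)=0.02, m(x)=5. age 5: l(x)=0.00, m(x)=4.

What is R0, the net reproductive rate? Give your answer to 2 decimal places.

lx·mx by age: 0, 2.55, 1.26, 0.28, 0.1, 0
R0 = Σ lx·mx = 4.19 → 4.19

4.19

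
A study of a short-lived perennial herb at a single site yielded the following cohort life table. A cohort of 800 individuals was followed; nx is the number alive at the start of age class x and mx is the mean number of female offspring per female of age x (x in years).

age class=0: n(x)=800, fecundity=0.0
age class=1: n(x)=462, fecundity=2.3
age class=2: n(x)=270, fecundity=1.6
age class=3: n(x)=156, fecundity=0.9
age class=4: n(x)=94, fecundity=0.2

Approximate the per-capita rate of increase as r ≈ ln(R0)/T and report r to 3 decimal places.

lx = nx/n0 = nx/800: 1, 0.5775, 0.3375, 0.195, 0.1175
R0 = Σ lx·mx = 0 + 1.32825 + 0.54 + 0.1755 + 0.0235 = 2.06725
Σ x·lx·mx = 3.02875; T = 3.02875/2.06725 = 1.46511…
r ≈ ln(R0)/T = ln(2.06725)/1.46511… = 0.49568… → 0.496

0.496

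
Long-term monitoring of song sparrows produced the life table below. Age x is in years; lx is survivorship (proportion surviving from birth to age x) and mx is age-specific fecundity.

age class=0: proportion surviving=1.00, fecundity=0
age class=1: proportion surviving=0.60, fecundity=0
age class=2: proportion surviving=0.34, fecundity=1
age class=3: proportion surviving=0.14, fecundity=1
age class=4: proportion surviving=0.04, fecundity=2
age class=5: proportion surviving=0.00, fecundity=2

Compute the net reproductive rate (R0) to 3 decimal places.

0.560

lx·mx by age: 0, 0, 0.34, 0.14, 0.08, 0
R0 = Σ lx·mx = 0.56 → 0.560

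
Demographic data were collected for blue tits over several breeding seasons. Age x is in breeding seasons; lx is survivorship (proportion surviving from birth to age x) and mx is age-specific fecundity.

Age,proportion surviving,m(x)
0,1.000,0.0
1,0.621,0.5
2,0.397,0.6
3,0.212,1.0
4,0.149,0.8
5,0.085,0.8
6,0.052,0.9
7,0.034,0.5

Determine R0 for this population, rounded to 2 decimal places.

1.01

lx·mx by age: 0, 0.3105, 0.2382, 0.212, 0.1192, 0.068, 0.0468, 0.017
R0 = Σ lx·mx = 1.0117 → 1.01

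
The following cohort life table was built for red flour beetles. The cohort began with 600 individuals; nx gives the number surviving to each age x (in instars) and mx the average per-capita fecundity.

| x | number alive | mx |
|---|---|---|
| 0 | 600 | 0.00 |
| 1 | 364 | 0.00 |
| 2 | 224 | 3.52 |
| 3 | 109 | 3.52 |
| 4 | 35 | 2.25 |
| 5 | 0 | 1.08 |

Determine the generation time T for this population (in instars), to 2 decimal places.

2.43

lx = nx/n0 = nx/600: 1, 0.60667…, 0.37333…, 0.18167…, 0.05833…, 0
lx·mx: 0, 0, 1.314133…, 0.639467…, 0.13125…, 0 → R0 = 2.08485…
x·lx·mx: 0, 0, 2.628267…, 1.9184…, 0.525…, 0 → Σ = 5.071667…
T = 5.071667… / 2.08485… = 2.432629… → 2.43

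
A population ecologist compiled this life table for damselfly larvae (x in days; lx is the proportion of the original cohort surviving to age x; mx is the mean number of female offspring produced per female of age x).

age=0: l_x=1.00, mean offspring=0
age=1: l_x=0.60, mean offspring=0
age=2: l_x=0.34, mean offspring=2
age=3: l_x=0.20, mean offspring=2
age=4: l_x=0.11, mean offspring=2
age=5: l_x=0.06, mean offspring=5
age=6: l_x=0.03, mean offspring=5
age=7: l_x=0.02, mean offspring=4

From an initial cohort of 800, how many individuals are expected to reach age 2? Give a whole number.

Expected survivors = N0 · l_2 = 800 × 0.34 = 272 → 272

272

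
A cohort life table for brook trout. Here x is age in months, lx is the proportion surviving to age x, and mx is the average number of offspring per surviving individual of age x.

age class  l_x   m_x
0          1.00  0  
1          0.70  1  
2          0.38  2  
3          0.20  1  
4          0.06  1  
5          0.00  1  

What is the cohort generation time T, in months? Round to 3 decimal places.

lx·mx: 0, 0.7, 0.76, 0.2, 0.06, 0 → R0 = 1.72
x·lx·mx: 0, 0.7, 1.52, 0.6, 0.24, 0 → Σ = 3.06
T = 3.06 / 1.72 = 1.77907… → 1.779

1.779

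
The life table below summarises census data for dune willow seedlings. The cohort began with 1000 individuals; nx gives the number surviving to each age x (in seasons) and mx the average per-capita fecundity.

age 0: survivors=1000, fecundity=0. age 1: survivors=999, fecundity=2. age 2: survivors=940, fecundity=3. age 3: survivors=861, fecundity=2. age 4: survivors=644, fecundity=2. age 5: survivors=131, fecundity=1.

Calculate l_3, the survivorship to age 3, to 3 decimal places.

l_3 = n_3/n_0 = 861/1000 = 0.861 → 0.861

0.861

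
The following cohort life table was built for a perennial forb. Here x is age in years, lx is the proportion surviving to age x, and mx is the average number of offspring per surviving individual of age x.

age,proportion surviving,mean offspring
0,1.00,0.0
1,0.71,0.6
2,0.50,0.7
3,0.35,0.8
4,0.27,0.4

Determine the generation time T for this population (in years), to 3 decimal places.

2.060

lx·mx: 0, 0.426, 0.35, 0.28, 0.108 → R0 = 1.164
x·lx·mx: 0, 0.426, 0.7, 0.84, 0.432 → Σ = 2.398
T = 2.398 / 1.164 = 2.060137… → 2.060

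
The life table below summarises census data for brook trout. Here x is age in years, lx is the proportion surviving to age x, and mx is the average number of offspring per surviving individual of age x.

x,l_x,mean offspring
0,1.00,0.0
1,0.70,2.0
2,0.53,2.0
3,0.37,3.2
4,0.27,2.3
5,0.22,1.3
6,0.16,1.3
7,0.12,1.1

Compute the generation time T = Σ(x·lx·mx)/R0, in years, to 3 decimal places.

lx·mx: 0, 1.4, 1.06, 1.184, 0.621, 0.286, 0.208, 0.132 → R0 = 4.891
x·lx·mx: 0, 1.4, 2.12, 3.552, 2.484, 1.43, 1.248, 0.924 → Σ = 13.158
T = 13.158 / 4.891 = 2.690247… → 2.690

2.690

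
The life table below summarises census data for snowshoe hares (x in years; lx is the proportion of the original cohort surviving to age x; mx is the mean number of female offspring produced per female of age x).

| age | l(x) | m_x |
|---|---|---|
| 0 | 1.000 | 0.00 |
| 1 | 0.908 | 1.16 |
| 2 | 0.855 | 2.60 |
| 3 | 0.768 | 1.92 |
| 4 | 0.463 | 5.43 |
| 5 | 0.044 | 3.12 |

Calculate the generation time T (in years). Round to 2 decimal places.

lx·mx: 0, 1.05328, 2.223, 1.47456, 2.51409, 0.13728 → R0 = 7.40221
x·lx·mx: 0, 1.05328, 4.446, 4.42368, 10.05636, 0.6864 → Σ = 20.66572
T = 20.66572 / 7.40221 = 2.791831… → 2.79

2.79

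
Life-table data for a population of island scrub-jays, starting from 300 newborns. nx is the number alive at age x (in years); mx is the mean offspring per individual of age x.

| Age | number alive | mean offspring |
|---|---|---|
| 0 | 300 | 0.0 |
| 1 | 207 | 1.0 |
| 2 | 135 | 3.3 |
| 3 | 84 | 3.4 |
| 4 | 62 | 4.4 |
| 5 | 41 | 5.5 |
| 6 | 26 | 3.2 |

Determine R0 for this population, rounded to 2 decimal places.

lx = nx/n0 = nx/300: 1, 0.69, 0.45, 0.28, 0.20667…, 0.13667…, 0.08667…
lx·mx by age: 0, 0.69, 1.485, 0.952, 0.909333…, 0.751667…, 0.277333…
R0 = Σ lx·mx = 5.065333… → 5.07

5.07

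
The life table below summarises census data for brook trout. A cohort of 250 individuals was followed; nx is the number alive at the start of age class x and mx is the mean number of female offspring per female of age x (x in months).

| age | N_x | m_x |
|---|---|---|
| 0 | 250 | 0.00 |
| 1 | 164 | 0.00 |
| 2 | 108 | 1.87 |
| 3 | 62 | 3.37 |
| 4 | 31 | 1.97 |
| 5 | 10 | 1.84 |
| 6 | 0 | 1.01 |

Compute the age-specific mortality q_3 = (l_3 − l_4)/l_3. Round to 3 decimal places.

0.500

lx = nx/n0 = nx/250: 1, 0.656, 0.432, 0.248, 0.124, 0.04, 0
q_3 = (l_3 − l_4) / l_3 = (0.248 − 0.124) / 0.248
     = 0.124 / 0.248 = 0.5 → 0.500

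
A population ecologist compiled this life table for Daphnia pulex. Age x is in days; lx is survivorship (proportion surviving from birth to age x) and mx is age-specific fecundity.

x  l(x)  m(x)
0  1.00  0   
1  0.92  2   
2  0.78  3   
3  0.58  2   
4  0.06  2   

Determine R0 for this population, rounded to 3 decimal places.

lx·mx by age: 0, 1.84, 2.34, 1.16, 0.12
R0 = Σ lx·mx = 5.46 → 5.460

5.460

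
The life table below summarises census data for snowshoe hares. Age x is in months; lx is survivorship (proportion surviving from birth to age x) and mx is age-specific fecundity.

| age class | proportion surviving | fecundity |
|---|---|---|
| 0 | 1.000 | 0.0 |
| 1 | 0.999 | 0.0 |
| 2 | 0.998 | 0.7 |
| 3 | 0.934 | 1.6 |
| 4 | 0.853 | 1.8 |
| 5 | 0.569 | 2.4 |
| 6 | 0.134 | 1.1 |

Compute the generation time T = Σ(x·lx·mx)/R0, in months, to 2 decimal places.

3.77

lx·mx: 0, 0, 0.6986, 1.4944, 1.5354, 1.3656, 0.1474 → R0 = 5.2414
x·lx·mx: 0, 0, 1.3972, 4.4832, 6.1416, 6.828, 0.8844 → Σ = 19.7344
T = 19.7344 / 5.2414 = 3.765101… → 3.77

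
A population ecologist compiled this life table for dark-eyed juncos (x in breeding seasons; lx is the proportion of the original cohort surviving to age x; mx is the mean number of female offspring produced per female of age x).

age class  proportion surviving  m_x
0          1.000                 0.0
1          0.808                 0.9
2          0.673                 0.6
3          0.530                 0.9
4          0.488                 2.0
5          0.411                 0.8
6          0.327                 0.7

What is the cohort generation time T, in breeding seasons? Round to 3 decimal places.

3.147

lx·mx: 0, 0.7272, 0.4038, 0.477, 0.976, 0.3288, 0.2289 → R0 = 3.1417
x·lx·mx: 0, 0.7272, 0.8076, 1.431, 3.904, 1.644, 1.3734 → Σ = 9.8872
T = 9.8872 / 3.1417 = 3.147086… → 3.147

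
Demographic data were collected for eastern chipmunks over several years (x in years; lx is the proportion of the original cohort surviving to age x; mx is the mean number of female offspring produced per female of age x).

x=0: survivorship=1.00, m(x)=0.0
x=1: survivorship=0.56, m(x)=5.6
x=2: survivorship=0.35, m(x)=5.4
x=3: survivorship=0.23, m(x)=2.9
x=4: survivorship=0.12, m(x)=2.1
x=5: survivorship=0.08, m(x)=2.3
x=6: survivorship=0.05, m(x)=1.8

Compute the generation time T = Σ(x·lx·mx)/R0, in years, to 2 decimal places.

1.83

lx·mx: 0, 3.136, 1.89, 0.667, 0.252, 0.184, 0.09 → R0 = 6.219
x·lx·mx: 0, 3.136, 3.78, 2.001, 1.008, 0.92, 0.54 → Σ = 11.385
T = 11.385 / 6.219 = 1.83068… → 1.83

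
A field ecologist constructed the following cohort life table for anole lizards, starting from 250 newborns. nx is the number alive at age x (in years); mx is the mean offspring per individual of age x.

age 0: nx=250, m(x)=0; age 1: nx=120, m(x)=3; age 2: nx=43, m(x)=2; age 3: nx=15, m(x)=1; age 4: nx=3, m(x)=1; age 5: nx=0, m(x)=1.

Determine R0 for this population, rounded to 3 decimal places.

lx = nx/n0 = nx/250: 1, 0.48, 0.172, 0.06, 0.012, 0
lx·mx by age: 0, 1.44, 0.344, 0.06, 0.012, 0
R0 = Σ lx·mx = 1.856 → 1.856

1.856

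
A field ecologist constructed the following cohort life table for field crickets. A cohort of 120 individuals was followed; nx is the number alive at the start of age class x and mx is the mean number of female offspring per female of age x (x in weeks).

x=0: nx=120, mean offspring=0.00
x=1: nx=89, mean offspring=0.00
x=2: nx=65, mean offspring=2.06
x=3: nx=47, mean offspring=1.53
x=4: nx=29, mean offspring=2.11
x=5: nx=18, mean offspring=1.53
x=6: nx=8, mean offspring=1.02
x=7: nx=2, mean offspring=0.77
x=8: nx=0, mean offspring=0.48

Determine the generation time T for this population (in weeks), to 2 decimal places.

lx = nx/n0 = nx/120: 1, 0.74167…, 0.54167…, 0.39167…, 0.24167…, 0.15, 0.06667…, 0.01667…, 0
lx·mx: 0, 0, 1.115833…, 0.59925…, 0.509917…, 0.2295, 0.068…, 0.012833…, 0 → R0 = 2.535333…
x·lx·mx: 0, 0, 2.231667…, 1.79775…, 2.039667…, 1.1475, 0.408…, 0.089833…, 0 → Σ = 7.714417…
T = 7.714417… / 2.535333… = 3.042762… → 3.04

3.04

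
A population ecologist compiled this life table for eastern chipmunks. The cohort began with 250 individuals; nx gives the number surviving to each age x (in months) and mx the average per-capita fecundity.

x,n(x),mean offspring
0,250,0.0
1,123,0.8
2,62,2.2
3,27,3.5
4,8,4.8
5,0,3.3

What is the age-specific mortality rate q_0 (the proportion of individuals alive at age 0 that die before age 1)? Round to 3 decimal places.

lx = nx/n0 = nx/250: 1, 0.492, 0.248, 0.108, 0.032, 0
q_0 = (l_0 − l_1) / l_0 = (1 − 0.492) / 1
     = 0.508 / 1 = 0.508 → 0.508

0.508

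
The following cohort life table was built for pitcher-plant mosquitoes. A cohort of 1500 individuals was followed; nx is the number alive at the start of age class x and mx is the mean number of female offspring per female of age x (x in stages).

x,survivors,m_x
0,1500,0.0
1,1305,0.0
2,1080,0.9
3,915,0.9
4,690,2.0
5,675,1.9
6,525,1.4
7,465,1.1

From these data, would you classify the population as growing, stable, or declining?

growing

lx = nx/n0 = nx/1500: 1, 0.87, 0.72, 0.61, 0.46, 0.45, 0.35, 0.31
R0 = Σ lx·mx = 0 + 0 + 0.648 + 0.549 + 0.92 + 0.855 + 0.49 + 0.341 = 3.803
R0 > 1, so the population is growing.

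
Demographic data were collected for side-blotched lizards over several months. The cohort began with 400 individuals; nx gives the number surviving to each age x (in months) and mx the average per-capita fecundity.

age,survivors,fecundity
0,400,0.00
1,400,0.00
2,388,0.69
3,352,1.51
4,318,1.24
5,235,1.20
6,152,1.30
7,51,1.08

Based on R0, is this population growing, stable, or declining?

growing

lx = nx/n0 = nx/400: 1, 1, 0.97, 0.88, 0.795, 0.5875, 0.38, 0.1275
R0 = Σ lx·mx = 0 + 0 + 0.6693 + 1.3288 + 0.9858 + 0.705 + 0.494 + 0.1377 = 4.3206
R0 > 1, so the population is growing.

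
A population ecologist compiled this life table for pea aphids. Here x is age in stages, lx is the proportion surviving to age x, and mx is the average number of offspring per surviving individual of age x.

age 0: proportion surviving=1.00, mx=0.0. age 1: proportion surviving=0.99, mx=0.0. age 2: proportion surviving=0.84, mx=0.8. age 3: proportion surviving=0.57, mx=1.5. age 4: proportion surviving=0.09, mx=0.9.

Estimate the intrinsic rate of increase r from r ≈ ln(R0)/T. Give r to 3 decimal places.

R0 = Σ lx·mx = 0 + 0 + 0.672 + 0.855 + 0.081 = 1.608
Σ x·lx·mx = 4.233; T = 4.233/1.608 = 2.63246…
r ≈ ln(R0)/T = ln(1.608)/2.63246… = 0.18044… → 0.180

0.180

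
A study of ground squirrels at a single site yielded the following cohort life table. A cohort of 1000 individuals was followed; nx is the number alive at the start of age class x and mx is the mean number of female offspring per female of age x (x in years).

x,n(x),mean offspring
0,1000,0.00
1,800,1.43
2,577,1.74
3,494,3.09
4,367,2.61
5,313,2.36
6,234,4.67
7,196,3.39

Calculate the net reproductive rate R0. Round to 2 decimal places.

7.13

lx = nx/n0 = nx/1000: 1, 0.8, 0.577, 0.494, 0.367, 0.313, 0.234, 0.196
lx·mx by age: 0, 1.144, 1.00398, 1.52646, 0.95787, 0.73868, 1.09278, 0.66444
R0 = Σ lx·mx = 7.12821 → 7.13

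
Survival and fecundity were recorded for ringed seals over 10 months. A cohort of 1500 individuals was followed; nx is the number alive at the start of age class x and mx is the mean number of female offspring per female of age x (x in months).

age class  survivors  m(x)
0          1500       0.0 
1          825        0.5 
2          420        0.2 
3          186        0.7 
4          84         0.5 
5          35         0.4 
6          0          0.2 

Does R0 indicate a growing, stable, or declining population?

declining

lx = nx/n0 = nx/1500: 1, 0.55, 0.28, 0.124, 0.056, 0.02333…, 0
R0 = Σ lx·mx = 0 + 0.275 + 0.056 + 0.0868 + 0.028 + 0.009333… + 0 = 0.455133…
R0 < 1, so the population is declining.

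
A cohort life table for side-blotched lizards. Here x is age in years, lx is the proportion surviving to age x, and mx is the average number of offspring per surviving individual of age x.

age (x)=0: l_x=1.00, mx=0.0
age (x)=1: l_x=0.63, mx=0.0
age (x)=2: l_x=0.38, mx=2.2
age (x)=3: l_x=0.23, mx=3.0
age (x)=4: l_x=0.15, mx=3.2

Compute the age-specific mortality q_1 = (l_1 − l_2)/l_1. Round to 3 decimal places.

q_1 = (l_1 − l_2) / l_1 = (0.63 − 0.38) / 0.63
     = 0.25 / 0.63 = 0.396825… → 0.397

0.397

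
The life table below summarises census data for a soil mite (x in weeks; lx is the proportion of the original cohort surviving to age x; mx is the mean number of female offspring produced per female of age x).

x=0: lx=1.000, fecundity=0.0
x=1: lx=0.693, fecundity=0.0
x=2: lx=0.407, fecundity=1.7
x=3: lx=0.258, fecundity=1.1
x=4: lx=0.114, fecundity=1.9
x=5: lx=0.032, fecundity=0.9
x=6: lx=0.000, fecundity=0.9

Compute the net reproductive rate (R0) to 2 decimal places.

1.22

lx·mx by age: 0, 0, 0.6919, 0.2838, 0.2166, 0.0288, 0
R0 = Σ lx·mx = 1.2211 → 1.22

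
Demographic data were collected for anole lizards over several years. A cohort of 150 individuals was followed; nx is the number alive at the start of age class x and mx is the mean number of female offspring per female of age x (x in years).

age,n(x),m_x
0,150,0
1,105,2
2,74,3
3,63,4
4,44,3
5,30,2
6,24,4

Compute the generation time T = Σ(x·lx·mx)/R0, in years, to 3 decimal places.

lx = nx/n0 = nx/150: 1, 0.7, 0.49333…, 0.42, 0.29333…, 0.2, 0.16
lx·mx: 0, 1.4, 1.48…, 1.68, 0.88…, 0.4, 0.64 → R0 = 6.48…
x·lx·mx: 0, 1.4, 2.96…, 5.04, 3.52…, 2, 3.84 → Σ = 18.76…
T = 18.76… / 6.48… = 2.895062… → 2.895

2.895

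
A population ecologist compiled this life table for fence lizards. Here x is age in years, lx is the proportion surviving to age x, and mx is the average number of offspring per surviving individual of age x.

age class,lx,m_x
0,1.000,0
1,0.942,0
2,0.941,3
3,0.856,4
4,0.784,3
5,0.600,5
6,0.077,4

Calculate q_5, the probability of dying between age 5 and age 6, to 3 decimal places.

0.872

q_5 = (l_5 − l_6) / l_5 = (0.6 − 0.077) / 0.6
     = 0.523 / 0.6 = 0.871667… → 0.872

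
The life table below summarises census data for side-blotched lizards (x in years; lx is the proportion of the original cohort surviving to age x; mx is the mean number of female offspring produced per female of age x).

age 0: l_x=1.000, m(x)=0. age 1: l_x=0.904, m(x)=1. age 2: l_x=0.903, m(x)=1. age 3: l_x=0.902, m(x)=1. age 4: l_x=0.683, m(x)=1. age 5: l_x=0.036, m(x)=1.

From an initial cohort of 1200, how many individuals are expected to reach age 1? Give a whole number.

Expected survivors = N0 · l_1 = 1200 × 0.904 = 1084.8 → 1085

1085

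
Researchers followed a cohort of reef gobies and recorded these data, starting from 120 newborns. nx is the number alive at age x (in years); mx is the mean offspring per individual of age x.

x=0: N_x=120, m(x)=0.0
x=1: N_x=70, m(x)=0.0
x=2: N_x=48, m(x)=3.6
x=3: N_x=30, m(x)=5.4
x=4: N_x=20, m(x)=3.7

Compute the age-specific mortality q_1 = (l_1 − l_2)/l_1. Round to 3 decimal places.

lx = nx/n0 = nx/120: 1, 0.58333…, 0.4, 0.25, 0.16667…
q_1 = (l_1 − l_2) / l_1 = (0.583333… − 0.4) / 0.583333…
     = 0.183333… / 0.583333… = 0.314286… → 0.314

0.314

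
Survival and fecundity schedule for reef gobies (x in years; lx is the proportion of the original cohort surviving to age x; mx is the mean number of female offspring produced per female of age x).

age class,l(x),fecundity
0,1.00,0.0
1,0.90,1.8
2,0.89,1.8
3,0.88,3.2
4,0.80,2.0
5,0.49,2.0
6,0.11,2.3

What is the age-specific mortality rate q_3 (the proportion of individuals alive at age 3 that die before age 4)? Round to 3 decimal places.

0.091

q_3 = (l_3 − l_4) / l_3 = (0.88 − 0.8) / 0.88
     = 0.08 / 0.88 = 0.090909… → 0.091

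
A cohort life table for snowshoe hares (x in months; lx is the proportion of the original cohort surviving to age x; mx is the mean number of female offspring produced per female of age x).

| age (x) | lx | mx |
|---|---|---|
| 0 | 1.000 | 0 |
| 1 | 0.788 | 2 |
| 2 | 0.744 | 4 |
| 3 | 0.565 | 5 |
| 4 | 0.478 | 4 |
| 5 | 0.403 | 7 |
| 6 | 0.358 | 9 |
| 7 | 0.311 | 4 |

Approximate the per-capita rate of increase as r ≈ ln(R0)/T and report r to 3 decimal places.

0.707

R0 = Σ lx·mx = 0 + 1.576 + 2.976 + 2.825 + 1.912 + 2.821 + 3.222 + 1.244 = 16.576
Σ x·lx·mx = 65.796; T = 65.796/16.576 = 3.96935…
r ≈ ln(R0)/T = ln(16.576)/3.96935… = 0.70741… → 0.707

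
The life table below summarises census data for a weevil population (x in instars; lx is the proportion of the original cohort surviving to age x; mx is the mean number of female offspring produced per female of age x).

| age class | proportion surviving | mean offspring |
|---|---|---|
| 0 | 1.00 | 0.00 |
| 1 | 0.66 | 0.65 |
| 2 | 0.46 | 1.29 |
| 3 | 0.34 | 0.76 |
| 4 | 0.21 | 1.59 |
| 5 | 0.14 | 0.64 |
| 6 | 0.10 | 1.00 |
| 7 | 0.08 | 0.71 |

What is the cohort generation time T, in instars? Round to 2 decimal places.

lx·mx: 0, 0.429, 0.5934, 0.2584, 0.3339, 0.0896, 0.1, 0.0568 → R0 = 1.8611
x·lx·mx: 0, 0.429, 1.1868, 0.7752, 1.3356, 0.448, 0.6, 0.3976 → Σ = 5.1722
T = 5.1722 / 1.8611 = 2.779109… → 2.78

2.78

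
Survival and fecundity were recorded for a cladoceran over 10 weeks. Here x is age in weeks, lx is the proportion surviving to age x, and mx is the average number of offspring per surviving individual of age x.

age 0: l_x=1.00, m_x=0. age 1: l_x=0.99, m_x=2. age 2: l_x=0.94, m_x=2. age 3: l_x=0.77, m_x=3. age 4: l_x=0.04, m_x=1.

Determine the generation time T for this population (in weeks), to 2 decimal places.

lx·mx: 0, 1.98, 1.88, 2.31, 0.04 → R0 = 6.21
x·lx·mx: 0, 1.98, 3.76, 6.93, 0.16 → Σ = 12.83
T = 12.83 / 6.21 = 2.066023… → 2.07

2.07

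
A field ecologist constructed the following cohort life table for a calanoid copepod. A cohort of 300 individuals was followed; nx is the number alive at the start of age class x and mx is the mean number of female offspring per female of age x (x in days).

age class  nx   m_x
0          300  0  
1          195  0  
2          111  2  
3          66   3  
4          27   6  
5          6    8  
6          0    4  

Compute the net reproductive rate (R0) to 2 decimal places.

2.10

lx = nx/n0 = nx/300: 1, 0.65, 0.37, 0.22, 0.09, 0.02, 0
lx·mx by age: 0, 0, 0.74, 0.66, 0.54, 0.16, 0
R0 = Σ lx·mx = 2.1 → 2.10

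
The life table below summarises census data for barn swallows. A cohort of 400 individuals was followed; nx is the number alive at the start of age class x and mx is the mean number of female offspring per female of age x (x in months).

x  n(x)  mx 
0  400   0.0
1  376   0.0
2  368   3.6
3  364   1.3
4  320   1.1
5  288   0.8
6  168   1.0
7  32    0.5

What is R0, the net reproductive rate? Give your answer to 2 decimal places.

lx = nx/n0 = nx/400: 1, 0.94, 0.92, 0.91, 0.8, 0.72, 0.42, 0.08
lx·mx by age: 0, 0, 3.312, 1.183, 0.88, 0.576, 0.42, 0.04
R0 = Σ lx·mx = 6.411 → 6.41

6.41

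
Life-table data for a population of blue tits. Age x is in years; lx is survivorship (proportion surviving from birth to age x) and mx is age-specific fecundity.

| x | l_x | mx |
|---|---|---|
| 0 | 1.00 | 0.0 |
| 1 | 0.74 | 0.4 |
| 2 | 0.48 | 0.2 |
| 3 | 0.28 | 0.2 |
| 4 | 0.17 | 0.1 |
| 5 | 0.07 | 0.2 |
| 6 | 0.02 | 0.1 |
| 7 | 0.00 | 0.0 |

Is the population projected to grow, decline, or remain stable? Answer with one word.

R0 = Σ lx·mx = 0 + 0.296 + 0.096 + 0.056 + 0.017 + 0.014 + 0.002 + 0 = 0.481
R0 < 1, so the population is declining.

declining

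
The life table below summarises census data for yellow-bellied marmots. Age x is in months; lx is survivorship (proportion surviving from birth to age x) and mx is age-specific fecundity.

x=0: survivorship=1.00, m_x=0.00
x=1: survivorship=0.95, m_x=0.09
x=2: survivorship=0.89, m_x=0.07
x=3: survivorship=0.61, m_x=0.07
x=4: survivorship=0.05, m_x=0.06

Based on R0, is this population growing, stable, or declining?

declining

R0 = Σ lx·mx = 0 + 0.0855 + 0.0623 + 0.0427 + 0.003 = 0.1935
R0 < 1, so the population is declining.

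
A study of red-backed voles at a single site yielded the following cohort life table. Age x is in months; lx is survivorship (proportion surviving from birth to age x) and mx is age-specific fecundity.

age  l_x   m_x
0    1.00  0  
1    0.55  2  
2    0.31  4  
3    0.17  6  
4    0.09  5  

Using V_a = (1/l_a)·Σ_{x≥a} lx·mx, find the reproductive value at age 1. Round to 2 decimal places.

6.93

lx·mx for x ≥ 1: 1.1, 1.24, 1.02, 0.45 → sum = 3.81
V_1 = 3.81 / l_1 = 3.81 / 0.55 = 6.927273… → 6.93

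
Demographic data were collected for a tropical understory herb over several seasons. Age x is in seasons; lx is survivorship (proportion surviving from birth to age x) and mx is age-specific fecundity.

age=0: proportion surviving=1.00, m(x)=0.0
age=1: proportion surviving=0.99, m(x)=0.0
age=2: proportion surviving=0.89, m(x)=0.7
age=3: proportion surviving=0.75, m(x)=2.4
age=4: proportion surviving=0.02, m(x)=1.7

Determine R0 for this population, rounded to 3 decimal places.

lx·mx by age: 0, 0, 0.623, 1.8, 0.034
R0 = Σ lx·mx = 2.457 → 2.457

2.457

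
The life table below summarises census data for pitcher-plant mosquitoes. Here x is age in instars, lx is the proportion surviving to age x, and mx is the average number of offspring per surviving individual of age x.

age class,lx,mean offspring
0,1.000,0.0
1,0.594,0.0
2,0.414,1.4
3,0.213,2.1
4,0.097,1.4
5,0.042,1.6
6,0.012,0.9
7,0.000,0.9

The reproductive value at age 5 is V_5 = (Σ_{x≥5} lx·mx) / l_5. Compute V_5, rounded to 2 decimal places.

1.86

lx·mx for x ≥ 5: 0.0672, 0.0108, 0 → sum = 0.078
V_5 = 0.078 / l_5 = 0.078 / 0.042 = 1.857143… → 1.86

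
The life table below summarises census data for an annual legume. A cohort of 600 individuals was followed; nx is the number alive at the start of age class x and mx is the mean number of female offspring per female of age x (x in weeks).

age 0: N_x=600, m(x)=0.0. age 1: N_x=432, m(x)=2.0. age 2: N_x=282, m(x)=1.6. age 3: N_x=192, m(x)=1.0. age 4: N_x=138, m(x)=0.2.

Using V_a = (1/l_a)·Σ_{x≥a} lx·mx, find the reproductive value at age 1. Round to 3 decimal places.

3.553

lx = nx/n0 = nx/600: 1, 0.72, 0.47, 0.32, 0.23
lx·mx for x ≥ 1: 1.44, 0.752, 0.32, 0.046 → sum = 2.558
V_1 = 2.558 / l_1 = 2.558 / 0.72 = 3.552778… → 3.553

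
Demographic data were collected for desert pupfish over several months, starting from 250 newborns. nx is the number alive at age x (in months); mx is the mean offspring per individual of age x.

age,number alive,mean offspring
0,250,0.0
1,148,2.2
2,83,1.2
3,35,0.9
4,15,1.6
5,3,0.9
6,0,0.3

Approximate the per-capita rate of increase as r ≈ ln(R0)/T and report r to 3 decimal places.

lx = nx/n0 = nx/250: 1, 0.592, 0.332, 0.14, 0.06, 0.012, 0
R0 = Σ lx·mx = 0 + 1.3024 + 0.3984 + 0.126 + 0.096 + 0.0108 + 0 = 1.9336
Σ x·lx·mx = 2.9152; T = 2.9152/1.9336 = 1.50765…
r ≈ ln(R0)/T = ln(1.9336)/1.50765… = 0.43736… → 0.437

0.437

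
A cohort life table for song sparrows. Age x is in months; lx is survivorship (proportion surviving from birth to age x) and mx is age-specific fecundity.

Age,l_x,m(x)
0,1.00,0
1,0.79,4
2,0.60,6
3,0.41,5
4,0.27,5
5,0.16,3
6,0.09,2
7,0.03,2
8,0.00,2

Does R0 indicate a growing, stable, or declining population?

growing

R0 = Σ lx·mx = 0 + 3.16 + 3.6 + 2.05 + 1.35 + 0.48 + 0.18 + 0.06 + 0 = 10.88
R0 > 1, so the population is growing.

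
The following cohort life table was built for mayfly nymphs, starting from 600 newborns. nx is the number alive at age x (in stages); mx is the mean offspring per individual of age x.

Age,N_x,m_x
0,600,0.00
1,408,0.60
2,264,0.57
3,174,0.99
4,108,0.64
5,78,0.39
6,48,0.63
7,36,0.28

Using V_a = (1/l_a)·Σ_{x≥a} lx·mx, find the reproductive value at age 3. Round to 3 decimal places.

1.794

lx = nx/n0 = nx/600: 1, 0.68, 0.44, 0.29, 0.18, 0.13, 0.08, 0.06
lx·mx for x ≥ 3: 0.2871, 0.1152, 0.0507, 0.0504, 0.0168 → sum = 0.5202
V_3 = 0.5202 / l_3 = 0.5202 / 0.29 = 1.793793… → 1.794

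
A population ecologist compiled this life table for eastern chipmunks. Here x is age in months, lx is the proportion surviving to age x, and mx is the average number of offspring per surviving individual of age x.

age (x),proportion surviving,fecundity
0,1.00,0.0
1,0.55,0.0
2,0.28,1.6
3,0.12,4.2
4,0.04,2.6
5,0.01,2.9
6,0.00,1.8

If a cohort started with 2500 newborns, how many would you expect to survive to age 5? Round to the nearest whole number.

Expected survivors = N0 · l_5 = 2500 × 0.01 = 25 → 25

25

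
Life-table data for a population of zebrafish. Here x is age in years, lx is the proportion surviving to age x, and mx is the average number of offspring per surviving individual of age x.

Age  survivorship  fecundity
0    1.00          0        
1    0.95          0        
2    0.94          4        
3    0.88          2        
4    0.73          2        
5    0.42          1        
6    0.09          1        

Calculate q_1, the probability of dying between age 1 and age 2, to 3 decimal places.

0.011

q_1 = (l_1 − l_2) / l_1 = (0.95 − 0.94) / 0.95
     = 0.01 / 0.95 = 0.010526… → 0.011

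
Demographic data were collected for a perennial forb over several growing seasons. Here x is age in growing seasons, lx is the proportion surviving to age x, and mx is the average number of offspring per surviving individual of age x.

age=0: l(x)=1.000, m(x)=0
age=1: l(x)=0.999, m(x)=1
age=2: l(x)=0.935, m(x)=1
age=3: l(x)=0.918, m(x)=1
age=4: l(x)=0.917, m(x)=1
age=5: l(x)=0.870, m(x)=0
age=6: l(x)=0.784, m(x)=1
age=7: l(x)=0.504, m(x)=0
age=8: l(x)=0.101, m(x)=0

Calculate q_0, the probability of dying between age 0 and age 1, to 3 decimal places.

0.001

q_0 = (l_0 − l_1) / l_0 = (1 − 0.999) / 1
     = 0.001 / 1 = 0.001 → 0.001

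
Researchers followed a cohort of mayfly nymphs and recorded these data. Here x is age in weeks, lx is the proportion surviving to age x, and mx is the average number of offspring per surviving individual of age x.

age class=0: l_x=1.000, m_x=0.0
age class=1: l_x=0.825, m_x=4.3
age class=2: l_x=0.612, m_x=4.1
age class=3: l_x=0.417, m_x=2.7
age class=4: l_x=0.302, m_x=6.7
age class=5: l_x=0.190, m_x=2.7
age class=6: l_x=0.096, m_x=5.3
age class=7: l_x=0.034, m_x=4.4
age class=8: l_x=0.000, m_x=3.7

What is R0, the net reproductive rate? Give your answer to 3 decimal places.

lx·mx by age: 0, 3.5475, 2.5092, 1.1259, 2.0234, 0.513, 0.5088, 0.1496, 0
R0 = Σ lx·mx = 10.3774 → 10.377

10.377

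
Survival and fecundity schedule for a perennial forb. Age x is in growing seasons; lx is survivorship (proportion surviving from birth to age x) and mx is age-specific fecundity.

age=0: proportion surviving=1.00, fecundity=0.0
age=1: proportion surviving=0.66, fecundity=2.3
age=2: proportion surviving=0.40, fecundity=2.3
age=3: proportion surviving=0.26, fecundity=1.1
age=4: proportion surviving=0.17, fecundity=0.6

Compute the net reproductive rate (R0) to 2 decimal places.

2.83

lx·mx by age: 0, 1.518, 0.92, 0.286, 0.102
R0 = Σ lx·mx = 2.826 → 2.83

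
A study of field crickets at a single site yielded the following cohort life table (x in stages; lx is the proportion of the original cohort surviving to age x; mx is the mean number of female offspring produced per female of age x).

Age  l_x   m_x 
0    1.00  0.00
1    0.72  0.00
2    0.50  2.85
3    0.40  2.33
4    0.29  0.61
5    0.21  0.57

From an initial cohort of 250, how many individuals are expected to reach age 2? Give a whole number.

125

Expected survivors = N0 · l_2 = 250 × 0.50 = 125 → 125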